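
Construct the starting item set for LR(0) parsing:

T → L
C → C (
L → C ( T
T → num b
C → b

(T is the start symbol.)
First, augment the grammar with T' → T
I₀ = CLOSURE({ [T' → . T] }):
  [T' → . T] has the dot before T: add [T → . L], [T → . num b]
  [T → . L] has the dot before L: add [L → . C ( T]
  [L → . C ( T] has the dot before C: add [C → . C (], [C → . b]
No further items can be added.

I₀ = { [C → . C (], [C → . b], [L → . C ( T], [T → . L], [T → . num b], [T' → . T] }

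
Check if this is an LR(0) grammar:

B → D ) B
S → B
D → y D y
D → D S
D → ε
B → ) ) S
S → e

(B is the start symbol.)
A grammar is LR(0) if no state in the canonical LR(0) collection has:
  - both a shift item (dot before a terminal) and a complete item (shift-reduce conflict), or
  - two or more complete items (reduce-reduce conflict; the accept item [B' → B .] counts as a complete item here).

Augment with B' → B and build the canonical LR(0) collection (I0 = CLOSURE({[B' → . B]}), then GOTO on every symbol after a dot until no new states appear). It has 15 states:
  I0: { [B → . ) ) S], [B → . D ) B], [B' → . B], [D → . D S], [D → . y D y], [D → .] }  — shift, reduce
  I1: { [B → ) . ) S] }  — shift
  I2: { [B' → B .] }  — accept
  I3: { [B → . ) ) S], [B → . D ) B], [B → D . ) B], [D → . D S], [D → . y D y], [D → .], [D → D . S], [S → . B], [S → . e] }  — shift, reduce
  I4: { [D → . D S], [D → . y D y], [D → .], [D → y . D y] }  — shift, reduce
  I5: { [B → . ) ) S], [B → . D ) B], [D → . D S], [D → . y D y], [D → .], [D → D . S], [D → y D . y], [S → . B], [S → . e] }  — shift, reduce
  I6: { [S → B .] }  — reduce
  I7: { [D → D S .] }  — reduce
  I8: { [S → e .] }  — reduce
  I9: { [D → . D S], [D → . y D y], [D → .], [D → y . D y], [D → y D y .] }  — shift, 2 reduces
  I10: { [B → ) . ) S], [B → . ) ) S], [B → . D ) B], [B → D ) . B], [D → . D S], [D → . y D y], [D → .] }  — shift, reduce
  I11: { [B → ) ) . S], [B → ) . ) S], [B → . ) ) S], [B → . D ) B], [D → . D S], [D → . y D y], [D → .], [S → . B], [S → . e] }  — shift, reduce
  I12: { [B → D ) B .] }  — reduce
  I13: { [B → ) ) S .] }  — reduce
  I14: { [B → ) ) . S], [B → . ) ) S], [B → . D ) B], [D → . D S], [D → . y D y], [D → .], [S → . B], [S → . e] }  — shift, reduce

Conflict in state I0:
  Shift-reduce conflict between [D → .] and [B → . ) ) S]
So the grammar is NOT LR(0).

Answer: No. Shift-reduce conflict between [D → .] and [B → . ) ) S]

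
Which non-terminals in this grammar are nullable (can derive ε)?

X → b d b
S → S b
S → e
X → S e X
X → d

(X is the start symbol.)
There are no ε-productions, so no non-terminal can derive ε.
No non-terminals are nullable.

Answer: None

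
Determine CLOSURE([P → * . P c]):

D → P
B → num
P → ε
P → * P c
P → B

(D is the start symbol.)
{ [B → . num], [P → * . P c], [P → . * P c], [P → . B], [P → .] }

To compute CLOSURE, for each item [A → α.Bβ] where B is a non-terminal, add [B → .γ] for all productions B → γ; repeat for the newly added items until nothing changes.

Start with: [P → * . P c]
  [P → * . P c] has the dot before P: add [P → .], [P → . * P c], [P → . B]
  [P → . B] has the dot before B: add [B → . num]
No further items can be added.

CLOSURE = { [B → . num], [P → * . P c], [P → . * P c], [P → . B], [P → .] }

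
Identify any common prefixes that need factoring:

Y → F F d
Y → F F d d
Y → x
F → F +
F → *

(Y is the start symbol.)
Yes, Y has productions with common prefix 'F F d'

Left-factoring is needed when two productions for the same non-terminal
share a common prefix on the right-hand side.

Productions for Y:
  Y → F F d
  Y → F F d d
  Y → x
Productions for F:
  F → F +
  F → *

Found common prefix 'F F d' in productions for Y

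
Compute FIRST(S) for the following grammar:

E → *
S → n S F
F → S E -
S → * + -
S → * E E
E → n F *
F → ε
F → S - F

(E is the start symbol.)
From S → n S F:
  - n is a terminal: add 'n' and stop
From S → * + -:
  - '*' is a terminal: add '*' and stop
From S → * E E:
  - '*' is a terminal: add '*' and stop

Collecting: FIRST(S) = { '*', 'n' }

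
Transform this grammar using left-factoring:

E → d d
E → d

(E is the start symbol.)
E → d E'
E' → d
E' → ε

Left-factoring transforms A → αβ₁ | αβ₂ into A → αA' and A' → β₁ | β₂
(α is the longest common prefix among the alternatives). Repeat until
no nonterminal has two alternatives with a common prefix.

Round 1: E has alternatives sharing prefix 'd'. Introduce E': E → d E'
  Add: E' → d
  Add: E' → ε

No remaining common prefixes — done.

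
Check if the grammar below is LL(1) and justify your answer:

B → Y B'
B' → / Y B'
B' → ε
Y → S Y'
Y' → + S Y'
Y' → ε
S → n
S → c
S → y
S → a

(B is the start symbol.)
Relevant sets:
  FOLLOW(B') = { $ }
  FOLLOW(Y') = { $, '/' }

For B':
  PREDICT(B' → '/' Y B') = { '/' }
  PREDICT(B' → ε) = { $ }
For Y':
  PREDICT(Y' → '+' S Y') = { '+' }
  PREDICT(Y' → ε) = { $, '/' }
For S:
  PREDICT(S → n) = { 'n' }
  PREDICT(S → c) = { 'c' }
  PREDICT(S → y) = { 'y' }
  PREDICT(S → a) = { 'a' }
B, Y have a single production, so nothing to check there.

All predict sets are disjoint. The grammar IS LL(1).

Answer: Yes, the grammar is LL(1).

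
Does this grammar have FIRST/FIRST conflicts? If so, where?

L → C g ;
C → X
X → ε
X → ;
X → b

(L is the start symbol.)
No FIRST/FIRST conflicts.

A FIRST/FIRST conflict occurs when two productions N → α and N → β for the same non-terminal have FIRST(α) ∩ FIRST(β) ≠ ∅ (with ε ∈ FIRST of a nullable right-hand side, so two nullable alternatives also conflict).

Productions for X:
  X → ε: FIRST = { ε }
  X → ;: FIRST = { ';' }
  X → b: FIRST = { 'b' }
L, C have only one production, so no FIRST/FIRST conflict is possible there.

All alternatives of each non-terminal have pairwise disjoint FIRST sets.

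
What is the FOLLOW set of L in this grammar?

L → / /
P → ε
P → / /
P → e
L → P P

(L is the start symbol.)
To compute FOLLOW(L), find every occurrence of L on a right-hand side N → α L β: add FIRST(β) \ {ε}, and if β is empty or nullable also add FOLLOW(N). Iterate to a fixed point.

L is the start symbol, so $ ∈ FOLLOW(L).
L does not occur on any right-hand side.

Taking the union: FOLLOW(L) = { $ }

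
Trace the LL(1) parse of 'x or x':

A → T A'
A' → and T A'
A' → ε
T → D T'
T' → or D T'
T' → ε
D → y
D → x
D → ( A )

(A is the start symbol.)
Stack is shown with the top on the left.

Stack         Input     Action
------------------------------
A $           x or x $  output A → T A'
T A' $        x or x $  output T → D T'
D T' A' $     x or x $  output D → x
x T' A' $     x or x $  match 'x'
T' A' $       or x $    output T' → or D T'
or D T' A' $  or x $    match 'or'
D T' A' $     x $       output D → x
x T' A' $     x $       match 'x'
T' A' $       $         output T' → ε
A' $          $         output A' → ε
$             $         accept

The string is accepted.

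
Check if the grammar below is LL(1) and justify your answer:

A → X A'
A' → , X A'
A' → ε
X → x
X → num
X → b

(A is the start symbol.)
Relevant sets:
  FOLLOW(A') = { $ }

For A':
  PREDICT(A' → ',' X A') = { ',' }
  PREDICT(A' → ε) = { $ }
For X:
  PREDICT(X → x) = { 'x' }
  PREDICT(X → num) = { 'num' }
  PREDICT(X → b) = { 'b' }
A has a single production, so nothing to check there.

All predict sets are disjoint. The grammar IS LL(1).

Answer: Yes, the grammar is LL(1).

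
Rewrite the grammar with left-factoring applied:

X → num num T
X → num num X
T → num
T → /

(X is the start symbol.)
Left-factoring transforms A → αβ₁ | αβ₂ into A → αA' and A' → β₁ | β₂
(α is the longest common prefix among the alternatives). Repeat until
no nonterminal has two alternatives with a common prefix.

Round 1: X has alternatives sharing prefix 'num num'. Introduce X': X → num num X'
  Add: X' → T
  Add: X' → X

No remaining common prefixes — done.

Resulting grammar:
X → num num X'
X' → T
X' → X
T → num
T → /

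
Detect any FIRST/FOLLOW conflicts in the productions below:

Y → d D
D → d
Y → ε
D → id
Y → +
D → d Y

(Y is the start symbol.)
No FIRST/FOLLOW conflicts.

Nullable non-terminals: Y.

Y: nullable alternative(s) Y → ε; FOLLOW(Y) = { $ }
  Y → d D: FIRST \ {ε} = { 'd' } — disjoint from FOLLOW(Y)
  Y → ε: FIRST \ {ε} = { } — this is the only nullable alternative, skip
  Y → +: FIRST \ {ε} = { '+' } — disjoint from FOLLOW(Y)

D has no nullable alternative, so no FIRST/FOLLOW check is needed there.

No FIRST/FOLLOW conflicts found.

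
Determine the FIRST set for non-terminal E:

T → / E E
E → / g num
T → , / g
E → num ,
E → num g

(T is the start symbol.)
{ '/', 'num' }

To compute FIRST(E), examine every production with E on the left-hand side, reading each right-hand side left to right until a non-nullable symbol is reached.

From E → / g num:
  - '/' is a terminal: add '/' and stop
From E → num ,:
  - num is a terminal: add 'num' and stop
From E → num g:
  - num is a terminal: add 'num' and stop

Collecting: FIRST(E) = { '/', 'num' }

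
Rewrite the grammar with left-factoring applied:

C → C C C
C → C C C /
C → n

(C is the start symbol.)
C → C C C C'
C' → ε
C' → /
C → n

Left-factoring transforms A → αβ₁ | αβ₂ into A → αA' and A' → β₁ | β₂
(α is the longest common prefix among the alternatives). Repeat until
no nonterminal has two alternatives with a common prefix.

Round 1: C has alternatives sharing prefix 'C C C'. Introduce C': C → C C C C'
  Add: C' → ε
  Add: C' → /

No remaining common prefixes — done.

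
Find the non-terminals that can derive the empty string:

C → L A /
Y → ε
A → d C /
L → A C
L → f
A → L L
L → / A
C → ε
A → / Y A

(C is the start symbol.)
{ 'C', 'Y' }

A non-terminal is nullable if it can derive ε (the empty string): either it has an ε-production, or it has a production whose right-hand side consists entirely of nullable non-terminals.

ε-productions: Y → ε, C → ε
So Y, C are immediately nullable.
No further non-terminal can be added: every production for the remaining non-terminals contains a terminal or a non-nullable non-terminal.
Nullable = { 'C', 'Y' }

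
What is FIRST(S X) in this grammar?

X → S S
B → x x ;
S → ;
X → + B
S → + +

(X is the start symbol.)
{ '+', ';' }

FIRST sets of the non-terminals involved (from the grammar, by fixed-point iteration):
  FIRST(S) = { '+', ';' }

To compute FIRST(S X), process the symbols left to right:
Symbol S is a non-terminal. Add FIRST(S) \ {ε} = { '+', ';' }
S is not nullable (ε ∉ FIRST(S)), so stop here.
FIRST(S X) = { '+', ';' }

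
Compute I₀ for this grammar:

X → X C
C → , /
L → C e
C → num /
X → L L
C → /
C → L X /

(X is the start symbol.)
{ [C → . , /], [C → . /], [C → . L X /], [C → . num /], [L → . C e], [X → . L L], [X → . X C], [X' → . X] }

First, augment the grammar with X' → X
I₀ = CLOSURE({ [X' → . X] }):
  [X' → . X] has the dot before X: add [X → . X C], [X → . L L]
  [X → . L L] has the dot before L: add [L → . C e]
  [L → . C e] has the dot before C: add [C → . , /], [C → . num /], [C → . /], [C → . L X /]
No further items can be added.

I₀ = { [C → . , /], [C → . /], [C → . L X /], [C → . num /], [L → . C e], [X → . L L], [X → . X C], [X' → . X] }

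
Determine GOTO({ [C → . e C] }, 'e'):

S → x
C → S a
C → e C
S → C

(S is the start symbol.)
GOTO(I, 'e') = CLOSURE({ [A → αX.β] : [A → α.Xβ] ∈ I, X = 'e' })

Items with dot before 'e', with the dot advanced:
  [C → . e C] → [C → e . C]
Closure of the advanced items:
  [C → e . C] has the dot before C: add [C → . S a], [C → . e C]
  [C → . S a] has the dot before S: add [S → . x], [S → . C]

GOTO = { [C → . S a], [C → . e C], [C → e . C], [S → . C], [S → . x] }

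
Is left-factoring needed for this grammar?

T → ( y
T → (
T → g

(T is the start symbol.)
Yes, T has productions with common prefix '('

Left-factoring is needed when two productions for the same non-terminal
share a common prefix on the right-hand side.

Productions for T:
  T → ( y
  T → (
  T → g

Found common prefix '(' in productions for T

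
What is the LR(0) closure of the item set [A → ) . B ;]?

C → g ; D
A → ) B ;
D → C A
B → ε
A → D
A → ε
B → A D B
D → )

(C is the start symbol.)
{ [A → ) . B ;], [A → . ) B ;], [A → . D], [A → .], [B → . A D B], [B → .], [C → . g ; D], [D → . )], [D → . C A] }

Start with: [A → ) . B ;]
  [A → ) . B ;] has the dot before B: add [B → .], [B → . A D B]
  [B → . A D B] has the dot before A: add [A → . ) B ;], [A → . D], [A → .]
  [A → . D] has the dot before D: add [D → . C A], [D → . )]
  [D → . C A] has the dot before C: add [C → . g ; D]
No further items can be added.

CLOSURE = { [A → ) . B ;], [A → . ) B ;], [A → . D], [A → .], [B → . A D B], [B → .], [C → . g ; D], [D → . )], [D → . C A] }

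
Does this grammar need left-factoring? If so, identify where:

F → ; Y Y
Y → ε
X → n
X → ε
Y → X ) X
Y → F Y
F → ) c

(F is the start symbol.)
Left-factoring is needed when two productions for the same non-terminal
share a common prefix on the right-hand side.

Productions for F:
  F → ; Y Y
  F → ) c
Productions for Y:
  Y → ε
  Y → X ) X
  Y → F Y
Productions for X:
  X → n
  X → ε

No common prefixes found.

Answer: No, left-factoring is not needed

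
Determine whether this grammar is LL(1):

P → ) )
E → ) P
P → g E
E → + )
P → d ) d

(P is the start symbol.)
For P:
  PREDICT(P → ')' ')') = { ')' }
  PREDICT(P → g E) = { 'g' }
  PREDICT(P → d ')' d) = { 'd' }
For E:
  PREDICT(E → ')' P) = { ')' }
  PREDICT(E → '+' ')') = { '+' }

All predict sets are disjoint. The grammar IS LL(1).

Answer: Yes, the grammar is LL(1).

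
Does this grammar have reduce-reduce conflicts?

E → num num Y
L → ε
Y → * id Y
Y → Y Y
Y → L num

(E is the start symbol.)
Augment with E' → E and build the canonical LR(0) collection (I0 = CLOSURE({[E' → . E]}), then GOTO on every symbol after a dot until no new states appear). It has 11 states:
  I0: { [E → . num num Y], [E' → . E] }  — shift
  I1: { [E' → E .] }  — accept
  I2: { [E → num . num Y] }  — shift
  I3: { [E → num num . Y], [L → .], [Y → . * id Y], [Y → . L num], [Y → . Y Y] }  — shift, reduce
  I4: { [Y → * . id Y] }  — shift
  I5: { [Y → L . num] }  — shift
  I6: { [E → num num Y .], [L → .], [Y → . * id Y], [Y → . L num], [Y → . Y Y], [Y → Y . Y] }  — shift, 2 reduces
  I7: { [L → .], [Y → . * id Y], [Y → . L num], [Y → . Y Y], [Y → Y . Y], [Y → Y Y .] }  — shift, 2 reduces
  I8: { [Y → L num .] }  — reduce
  I9: { [L → .], [Y → * id . Y], [Y → . * id Y], [Y → . L num], [Y → . Y Y] }  — shift, reduce
  I10: { [L → .], [Y → * id Y .], [Y → . * id Y], [Y → . L num], [Y → . Y Y], [Y → Y . Y] }  — shift, 2 reduces

I6 contains complete items [E → num num Y .], [L → .] — reduce-reduce conflict.
I7 contains complete items [L → .], [Y → Y Y .] — reduce-reduce conflict.
I10 contains complete items [L → .], [Y → * id Y .] — reduce-reduce conflict.

Answer: Yes — I6: [E → num num Y .] vs [L → .]; I7: [L → .] vs [Y → Y Y .]; I10: [L → .] vs [Y → * id Y .]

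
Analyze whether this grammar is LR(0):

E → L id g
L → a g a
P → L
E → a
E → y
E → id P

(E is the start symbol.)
No. Shift-reduce conflict between [E → a .] and [L → a . g a]

A grammar is LR(0) if no state in the canonical LR(0) collection has:
  - both a shift item (dot before a terminal) and a complete item (shift-reduce conflict), or
  - two or more complete items (reduce-reduce conflict; the accept item [E' → E .] counts as a complete item here).

Augment with E' → E and build the canonical LR(0) collection (I0 = CLOSURE({[E' → . E]}), then GOTO on every symbol after a dot until no new states appear). It has 13 states:
  I0: { [E → . L id g], [E → . a], [E → . id P], [E → . y], [E' → . E], [L → . a g a] }  — shift
  I1: { [E' → E .] }  — accept
  I2: { [E → L . id g] }  — shift
  I3: { [E → a .], [L → a . g a] }  — shift, reduce
  I4: { [E → id . P], [L → . a g a], [P → . L] }  — shift
  I5: { [E → y .] }  — reduce
  I6: { [P → L .] }  — reduce
  I7: { [E → id P .] }  — reduce
  I8: { [L → a . g a] }  — shift
  I9: { [L → a g . a] }  — shift
  I10: { [L → a g a .] }  — reduce
  I11: { [E → L id . g] }  — shift
  I12: { [E → L id g .] }  — reduce

Conflict in state I3:
  Shift-reduce conflict between [E → a .] and [L → a . g a]
So the grammar is NOT LR(0).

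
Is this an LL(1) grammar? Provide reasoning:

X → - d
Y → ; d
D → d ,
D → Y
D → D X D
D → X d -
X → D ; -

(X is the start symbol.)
No. Predict set conflict for X: { '-' }

Relevant sets:
  FIRST(D) = { '-', ';', 'd' }
  FIRST(Y) = { ';' }
  FIRST(X) = { '-', ';', 'd' }

For X:
  PREDICT(X → '-' d) = { '-' }
  PREDICT(X → D ';' '-') = { '-', ';', 'd' }
For D:
  PREDICT(D → d ',') = { 'd' }
  PREDICT(D → Y) = { ';' }
  PREDICT(D → D X D) = { '-', ';', 'd' }
  PREDICT(D → X d '-') = { '-', ';', 'd' }
Y has a single production, so nothing to check there.

Conflict found: Predict set conflict for X: { '-' }
The grammar is NOT LL(1).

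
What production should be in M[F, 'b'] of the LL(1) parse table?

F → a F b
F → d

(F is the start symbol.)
Empty (error entry)

To find M[F, 'b'], we find productions for F where 'b' is in the predict set (PREDICT(N → α) = (FIRST(α) \ {ε}) ∪ (FOLLOW(N) if α ⇒* ε)).

F → a F b: PREDICT = { 'a' }
F → d: PREDICT = { 'd' }

M[F, 'b'] is empty (no production applies)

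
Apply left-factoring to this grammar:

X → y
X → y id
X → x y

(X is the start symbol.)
X → y X'
X' → ε
X' → id
X → x y

Left-factoring transforms A → αβ₁ | αβ₂ into A → αA' and A' → β₁ | β₂
(α is the longest common prefix among the alternatives). Repeat until
no nonterminal has two alternatives with a common prefix.

Round 1: X has alternatives sharing prefix 'y'. Introduce X': X → y X'
  Add: X' → ε
  Add: X' → id

No remaining common prefixes — done.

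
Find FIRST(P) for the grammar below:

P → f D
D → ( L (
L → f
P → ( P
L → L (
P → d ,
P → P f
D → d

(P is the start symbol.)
To compute FIRST(P), examine every production with P on the left-hand side, reading each right-hand side left to right until a non-nullable symbol is reached.

From P → f D:
  - f is a terminal: add 'f' and stop
From P → ( P:
  - '(' is a terminal: add '(' and stop
From P → d ,:
  - d is a terminal: add 'd' and stop
From P → P f:
  - P is the symbol being defined: contributes nothing new
    P is not nullable, so stop

Collecting: FIRST(P) = { '(', 'd', 'f' }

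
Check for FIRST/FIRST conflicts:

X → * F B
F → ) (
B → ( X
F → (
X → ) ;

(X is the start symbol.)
No FIRST/FIRST conflicts.

A FIRST/FIRST conflict occurs when two productions N → α and N → β for the same non-terminal have FIRST(α) ∩ FIRST(β) ≠ ∅ (with ε ∈ FIRST of a nullable right-hand side, so two nullable alternatives also conflict).

Productions for X:
  X → * F B: FIRST = { '*' }
  X → ) ;: FIRST = { ')' }
Productions for F:
  F → ) (: FIRST = { ')' }
  F → (: FIRST = { '(' }
B has only one production, so no FIRST/FIRST conflict is possible there.

All alternatives of each non-terminal have pairwise disjoint FIRST sets.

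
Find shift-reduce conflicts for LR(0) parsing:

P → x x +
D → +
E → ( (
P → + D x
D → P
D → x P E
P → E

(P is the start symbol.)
Augment with P' → P and build the canonical LR(0) collection (I0 = CLOSURE({[P' → . P]}), then GOTO on every symbol after a dot until no new states appear). It has 17 states:
  I0: { [E → . ( (], [P → . + D x], [P → . E], [P → . x x +], [P' → . P] }  — shift
  I1: { [E → ( . (] }  — shift
  I2: { [D → . +], [D → . P], [D → . x P E], [E → . ( (], [P → + . D x], [P → . + D x], [P → . E], [P → . x x +] }  — shift
  I3: { [P → E .] }  — reduce
  I4: { [P' → P .] }  — accept
  I5: { [P → x . x +] }  — shift
  I6: { [P → x x . +] }  — shift
  I7: { [P → x x + .] }  — reduce
  I8: { [D → + .], [D → . +], [D → . P], [D → . x P E], [E → . ( (], [P → + . D x], [P → . + D x], [P → . E], [P → . x x +] }  — shift, reduce
  I9: { [P → + D . x] }  — shift
  I10: { [D → P .] }  — reduce
  I11: { [D → x . P E], [E → . ( (], [P → . + D x], [P → . E], [P → . x x +], [P → x . x +] }  — shift
  I12: { [D → x P . E], [E → . ( (] }  — shift
  I13: { [P → x . x +], [P → x x . +] }  — shift
  I14: { [D → x P E .] }  — reduce
  I15: { [P → + D x .] }  — reduce
  I16: { [E → ( ( .] }  — reduce

I8 contains reduce item [D → + .] and shift items [D → . +], [D → . x P E], [E → . ( (], [P → . + D x], [P → . x x +] — shift-reduce conflict.

Answer: Yes — I8: [D → + .] vs [D → . +]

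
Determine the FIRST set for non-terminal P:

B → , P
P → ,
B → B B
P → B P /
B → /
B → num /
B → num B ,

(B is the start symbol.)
{ ',', '/', 'num' }

To compute FIRST(P), examine every production with P on the left-hand side, reading each right-hand side left to right until a non-nullable symbol is reached.

FIRST sets of the other non-terminals involved (by the same procedure, iterated to a fixed point):
  FIRST(B) = { ',', '/', 'num' }

From P → ,:
  - ',' is a terminal: add ',' and stop
From P → B P /:
  - B is a non-terminal: add FIRST(B) \ {ε} = { ',', '/', 'num' }
    B is not nullable, so stop

Collecting: FIRST(P) = { ',', '/', 'num' }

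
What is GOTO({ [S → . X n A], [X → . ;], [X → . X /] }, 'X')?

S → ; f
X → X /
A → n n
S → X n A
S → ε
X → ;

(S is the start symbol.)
GOTO(I, 'X') = CLOSURE({ [A → αX.β] : [A → α.Xβ] ∈ I, X = 'X' })

Items with dot before 'X', with the dot advanced:
  [S → . X n A] → [S → X . n A]
  [X → . X /] → [X → X . /]
Closure adds nothing (no advanced item has the dot before a non-terminal).

GOTO = { [S → X . n A], [X → X . /] }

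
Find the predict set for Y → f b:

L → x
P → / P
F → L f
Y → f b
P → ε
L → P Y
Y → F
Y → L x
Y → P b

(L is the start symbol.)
{ 'f' }

PREDICT(Y → f b) = (FIRST(RHS) \ {ε}) ∪ (FOLLOW(Y) if ε ∈ FIRST(RHS), i.e. RHS ⇒* ε)
FIRST(f b) = { 'f' }
ε ∉ FIRST(f b), so FOLLOW(Y) is not added.
PREDICT(Y → f b) = { 'f' }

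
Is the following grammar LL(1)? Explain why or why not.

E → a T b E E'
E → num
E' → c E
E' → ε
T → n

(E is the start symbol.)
A grammar is LL(1) if for each non-terminal N with multiple productions, the predict sets of those productions are pairwise disjoint, where PREDICT(N → α) = (FIRST(α) \ {ε}) ∪ (FOLLOW(N) if α ⇒* ε).

Relevant sets:
  FOLLOW(E') = { $, 'c' }

For E:
  PREDICT(E → a T b E E') = { 'a' }
  PREDICT(E → num) = { 'num' }
For E':
  PREDICT(E' → c E) = { 'c' }
  PREDICT(E' → ε) = { $, 'c' }
T has a single production, so nothing to check there.

Conflict found: Predict set conflict for E': { 'c' }
The grammar is NOT LL(1).

Answer: No. Predict set conflict for E': { 'c' }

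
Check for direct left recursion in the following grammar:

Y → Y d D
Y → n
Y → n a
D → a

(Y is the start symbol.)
Direct left recursion occurs when N → N α for some non-terminal N (the right-hand side begins with the left-hand side itself).

Y → Y d D: LEFT RECURSIVE (starts with Y)
Y → n: starts with n
Y → n a: starts with n
D → a: starts with a

The grammar has direct left recursion on: Y.

Answer: Yes, Y is left-recursive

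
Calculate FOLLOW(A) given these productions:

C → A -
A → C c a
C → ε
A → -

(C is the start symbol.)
{ '-' }

In C → A -: A is followed by '-', add FIRST('-') \ {ε} = { '-' }

Taking the union: FOLLOW(A) = { '-' }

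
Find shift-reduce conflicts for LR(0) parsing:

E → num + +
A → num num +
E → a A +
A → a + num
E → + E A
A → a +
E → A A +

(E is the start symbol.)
Yes — I10: [A → a + .] vs [A → a + . num]

A shift-reduce conflict occurs when an LR(0) state has both:
  - a complete (reduce) item [A → α .] (dot at the end), and
  - a shift item [B → β . c γ] (dot before a terminal).

Augment with E' → E and build the canonical LR(0) collection (I0 = CLOSURE({[E' → . E]}), then GOTO on every symbol after a dot until no new states appear). It has 20 states:
  I0: { [A → . a + num], [A → . a +], [A → . num num +], [E → . + E A], [E → . A A +], [E → . a A +], [E → . num + +], [E' → . E] }  — shift
  I1: { [A → . a + num], [A → . a +], [A → . num num +], [E → + . E A], [E → . + E A], [E → . A A +], [E → . a A +], [E → . num + +] }  — shift
  I2: { [A → . a + num], [A → . a +], [A → . num num +], [E → A . A +] }  — shift
  I3: { [E' → E .] }  — accept
  I4: { [A → . a + num], [A → . a +], [A → . num num +], [A → a . + num], [A → a . +], [E → a . A +] }  — shift
  I5: { [A → num . num +], [E → num . + +] }  — shift
  I6: { [E → num + . +] }  — shift
  I7: { [A → num num . +] }  — shift
  I8: { [A → num num + .] }  — reduce
  I9: { [E → num + + .] }  — reduce
  I10: { [A → a + . num], [A → a + .] }  — shift, reduce
  I11: { [E → a A . +] }  — shift
  I12: { [A → a . + num], [A → a . +] }  — shift
  I13: { [A → num . num +] }  — shift
  I14: { [E → a A + .] }  — reduce
  I15: { [A → a + num .] }  — reduce
  I16: { [E → A A . +] }  — shift
  I17: { [E → A A + .] }  — reduce
  I18: { [A → . a + num], [A → . a +], [A → . num num +], [E → + E . A] }  — shift
  I19: { [E → + E A .] }  — reduce

I10 contains reduce item [A → a + .] and shift item [A → a + . num] — shift-reduce conflict.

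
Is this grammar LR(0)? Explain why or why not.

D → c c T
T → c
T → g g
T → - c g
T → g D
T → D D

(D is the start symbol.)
No. Shift-reduce conflict between [T → c .] and [D → c . c T]

Augment with D' → D and build the canonical LR(0) collection (I0 = CLOSURE({[D' → . D]}), then GOTO on every symbol after a dot until no new states appear). It has 14 states:
  I0: { [D → . c c T], [D' → . D] }  — shift
  I1: { [D' → D .] }  — accept
  I2: { [D → c . c T] }  — shift
  I3: { [D → . c c T], [D → c c . T], [T → . - c g], [T → . D D], [T → . c], [T → . g D], [T → . g g] }  — shift
  I4: { [T → - . c g] }  — shift
  I5: { [D → . c c T], [T → D . D] }  — shift
  I6: { [D → c c T .] }  — reduce
  I7: { [D → c . c T], [T → c .] }  — shift, reduce
  I8: { [D → . c c T], [T → g . D], [T → g . g] }  — shift
  I9: { [T → g D .] }  — reduce
  I10: { [T → g g .] }  — reduce
  I11: { [T → D D .] }  — reduce
  I12: { [T → - c . g] }  — shift
  I13: { [T → - c g .] }  — reduce

Conflict in state I7:
  Shift-reduce conflict between [T → c .] and [D → c . c T]
So the grammar is NOT LR(0).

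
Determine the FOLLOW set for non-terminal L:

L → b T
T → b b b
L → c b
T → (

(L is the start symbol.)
{ $ }

To compute FOLLOW(L), find every occurrence of L on a right-hand side N → α L β: add FIRST(β) \ {ε}, and if β is empty or nullable also add FOLLOW(N). Iterate to a fixed point.

L is the start symbol, so $ ∈ FOLLOW(L).
L does not occur on any right-hand side.

Taking the union: FOLLOW(L) = { $ }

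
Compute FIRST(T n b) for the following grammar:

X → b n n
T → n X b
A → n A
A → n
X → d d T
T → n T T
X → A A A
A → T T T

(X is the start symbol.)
{ 'n' }

FIRST sets of the non-terminals involved (from the grammar, by fixed-point iteration):
  FIRST(T) = { 'n' }

To compute FIRST(T n b), process the symbols left to right:
Symbol T is a non-terminal. Add FIRST(T) \ {ε} = { 'n' }
T is not nullable (ε ∉ FIRST(T)), so stop here.
FIRST(T n b) = { 'n' }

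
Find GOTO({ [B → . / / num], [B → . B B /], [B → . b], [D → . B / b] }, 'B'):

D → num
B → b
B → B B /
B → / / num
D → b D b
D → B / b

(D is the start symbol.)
GOTO(I, 'B') = CLOSURE({ [A → αX.β] : [A → α.Xβ] ∈ I, X = 'B' })

Items with dot before 'B', with the dot advanced:
  [B → . B B /] → [B → B . B /]
  [D → . B / b] → [D → B . / b]
Closure of the advanced items:
  [B → B . B /] has the dot before B: add [B → . b], [B → . B B /], [B → . / / num]

GOTO = { [B → . / / num], [B → . B B /], [B → . b], [B → B . B /], [D → B . / b] }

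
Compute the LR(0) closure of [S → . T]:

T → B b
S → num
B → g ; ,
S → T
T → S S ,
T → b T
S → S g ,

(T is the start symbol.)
To compute CLOSURE, for each item [A → α.Bβ] where B is a non-terminal, add [B → .γ] for all productions B → γ; repeat for the newly added items until nothing changes.

Start with: [S → . T]
  [S → . T] has the dot before T: add [T → . B b], [T → . S S ,], [T → . b T]
  [T → . B b] has the dot before B: add [B → . g ; ,]
  [T → . S S ,] has the dot before S: add [S → . num], [S → . S g ,]
No further items can be added.

CLOSURE = { [B → . g ; ,], [S → . S g ,], [S → . T], [S → . num], [T → . B b], [T → . S S ,], [T → . b T] }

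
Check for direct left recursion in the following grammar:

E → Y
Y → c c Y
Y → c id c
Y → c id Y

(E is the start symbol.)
No direct left recursion

Direct left recursion occurs when N → N α for some non-terminal N (the right-hand side begins with the left-hand side itself).

E → Y: starts with Y
Y → c c Y: starts with c
Y → c id c: starts with c
Y → c id Y: starts with c

No direct left recursion found.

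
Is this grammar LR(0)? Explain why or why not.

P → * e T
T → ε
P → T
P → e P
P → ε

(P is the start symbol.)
A grammar is LR(0) if no state in the canonical LR(0) collection has:
  - both a shift item (dot before a terminal) and a complete item (shift-reduce conflict), or
  - two or more complete items (reduce-reduce conflict; the accept item [P' → P .] counts as a complete item here).

Augment with P' → P and build the canonical LR(0) collection (I0 = CLOSURE({[P' → . P]}), then GOTO on every symbol after a dot until no new states appear). It has 8 states:
  I0: { [P → . * e T], [P → . T], [P → . e P], [P → .], [P' → . P], [T → .] }  — shift, 2 reduces
  I1: { [P → * . e T] }  — shift
  I2: { [P' → P .] }  — accept
  I3: { [P → T .] }  — reduce
  I4: { [P → . * e T], [P → . T], [P → . e P], [P → .], [P → e . P], [T → .] }  — shift, 2 reduces
  I5: { [P → e P .] }  — reduce
  I6: { [P → * e . T], [T → .] }  — reduce
  I7: { [P → * e T .] }  — reduce

Conflict in state I0:
  Shift-reduce conflict between [P → .] and [P → . * e T]
So the grammar is NOT LR(0).

Answer: No. Shift-reduce conflict between [P → .] and [P → . * e T]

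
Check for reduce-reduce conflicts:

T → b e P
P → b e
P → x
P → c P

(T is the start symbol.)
A reduce-reduce conflict occurs when an LR(0) state has two complete items [A → α .] and [B → β .] — both call for a reduction, and with no lookahead the parser cannot choose between them.

Augment with T' → T and build the canonical LR(0) collection (I0 = CLOSURE({[T' → . T]}), then GOTO on every symbol after a dot until no new states appear). It has 10 states:
  I0: { [T → . b e P], [T' → . T] }  — shift
  I1: { [T' → T .] }  — accept
  I2: { [T → b . e P] }  — shift
  I3: { [P → . b e], [P → . c P], [P → . x], [T → b e . P] }  — shift
  I4: { [T → b e P .] }  — reduce
  I5: { [P → b . e] }  — shift
  I6: { [P → . b e], [P → . c P], [P → . x], [P → c . P] }  — shift
  I7: { [P → x .] }  — reduce
  I8: { [P → c P .] }  — reduce
  I9: { [P → b e .] }  — reduce

No state contains more than one complete item.

Answer: No reduce-reduce conflicts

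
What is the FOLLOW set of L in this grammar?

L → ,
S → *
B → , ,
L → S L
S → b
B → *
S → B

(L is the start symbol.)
L is the start symbol, so $ ∈ FOLLOW(L).
In L → S L: L is at the end; this adds FOLLOW(L) to itself — nothing new

Taking the union: FOLLOW(L) = { $ }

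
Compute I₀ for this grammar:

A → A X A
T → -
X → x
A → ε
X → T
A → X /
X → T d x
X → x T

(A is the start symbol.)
First, augment the grammar with A' → A
I₀ = CLOSURE({ [A' → . A] }):
  [A' → . A] has the dot before A: add [A → . A X A], [A → .], [A → . X /]
  [A → . X /] has the dot before X: add [X → . x], [X → . T], [X → . T d x], [X → . x T]
  [X → . T] has the dot before T: add [T → . -]
No further items can be added.

I₀ = { [A → . A X A], [A → . X /], [A → .], [A' → . A], [T → . -], [X → . T d x], [X → . T], [X → . x T], [X → . x] }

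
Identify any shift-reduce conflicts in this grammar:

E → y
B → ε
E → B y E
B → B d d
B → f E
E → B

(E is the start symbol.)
A shift-reduce conflict occurs when an LR(0) state has both:
  - a complete (reduce) item [A → α .] (dot at the end), and
  - a shift item [B → β . c γ] (dot before a terminal).

Augment with E' → E and build the canonical LR(0) collection (I0 = CLOSURE({[E' → . E]}), then GOTO on every symbol after a dot until no new states appear). It has 10 states:
  I0: { [B → . B d d], [B → . f E], [B → .], [E → . B y E], [E → . B], [E → . y], [E' → . E] }  — shift, reduce
  I1: { [B → B . d d], [E → B . y E], [E → B .] }  — shift, reduce
  I2: { [E' → E .] }  — accept
  I3: { [B → . B d d], [B → . f E], [B → .], [B → f . E], [E → . B y E], [E → . B], [E → . y] }  — shift, reduce
  I4: { [E → y .] }  — reduce
  I5: { [B → f E .] }  — reduce
  I6: { [B → B d . d] }  — shift
  I7: { [B → . B d d], [B → . f E], [B → .], [E → . B y E], [E → . B], [E → . y], [E → B y . E] }  — shift, reduce
  I8: { [E → B y E .] }  — reduce
  I9: { [B → B d d .] }  — reduce

I0 contains reduce item [B → .] and shift items [B → . f E], [E → . y] — shift-reduce conflict.
I1 contains reduce item [E → B .] and shift items [B → B . d d], [E → B . y E] — shift-reduce conflict.
I3 contains reduce item [B → .] and shift items [B → . f E], [E → . y] — shift-reduce conflict.
I7 contains reduce item [B → .] and shift items [B → . f E], [E → . y] — shift-reduce conflict.

Answer: Yes — I0: [B → .] vs [B → . f E]; I1: [E → B .] vs [B → B . d d]; I3: [B → .] vs [B → . f E]; I7: [B → .] vs [B → . f E]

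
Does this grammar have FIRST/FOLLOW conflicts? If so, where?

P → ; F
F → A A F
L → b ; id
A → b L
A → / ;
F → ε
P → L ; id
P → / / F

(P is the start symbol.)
No FIRST/FOLLOW conflicts.

Nullable non-terminals: F.
FIRST sets used below: FIRST(A) = { '/', 'b' }

F: nullable alternative(s) F → ε; FOLLOW(F) = { $ }
  F → A A F: FIRST \ {ε} = { '/', 'b' } — disjoint from FOLLOW(F)
  F → ε: FIRST \ {ε} = { } — this is the only nullable alternative, skip

A, L, P have no nullable alternative, so no FIRST/FOLLOW check is needed there.

No FIRST/FOLLOW conflicts found.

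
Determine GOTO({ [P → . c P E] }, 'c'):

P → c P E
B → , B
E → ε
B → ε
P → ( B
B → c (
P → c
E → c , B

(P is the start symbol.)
GOTO(I, 'c') = CLOSURE({ [A → αX.β] : [A → α.Xβ] ∈ I, X = 'c' })

Items with dot before 'c', with the dot advanced:
  [P → . c P E] → [P → c . P E]
Closure of the advanced items:
  [P → c . P E] has the dot before P: add [P → . c P E], [P → . ( B], [P → . c]

GOTO = { [P → . ( B], [P → . c P E], [P → . c], [P → c . P E] }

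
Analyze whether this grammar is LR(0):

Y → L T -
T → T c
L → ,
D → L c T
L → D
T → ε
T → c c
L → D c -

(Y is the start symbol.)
Augment with Y' → Y and build the canonical LR(0) collection (I0 = CLOSURE({[Y' → . Y]}), then GOTO on every symbol after a dot until no new states appear). It has 14 states:
  I0: { [D → . L c T], [L → . ,], [L → . D c -], [L → . D], [Y → . L T -], [Y' → . Y] }  — shift
  I1: { [L → , .] }  — reduce
  I2: { [L → D . c -], [L → D .] }  — shift, reduce
  I3: { [D → L . c T], [T → . T c], [T → . c c], [T → .], [Y → L . T -] }  — shift, reduce
  I4: { [Y' → Y .] }  — accept
  I5: { [T → T . c], [Y → L T . -] }  — shift
  I6: { [D → L c . T], [T → . T c], [T → . c c], [T → .], [T → c . c] }  — shift, reduce
  I7: { [D → L c T .], [T → T . c] }  — shift, reduce
  I8: { [T → c . c], [T → c c .] }  — shift, reduce
  I9: { [T → c c .] }  — reduce
  I10: { [T → T c .] }  — reduce
  I11: { [Y → L T - .] }  — reduce
  I12: { [L → D c . -] }  — shift
  I13: { [L → D c - .] }  — reduce

Conflict in state I2:
  Shift-reduce conflict between [L → D .] and [L → D . c -]
So the grammar is NOT LR(0).

Answer: No. Shift-reduce conflict between [L → D .] and [L → D . c -]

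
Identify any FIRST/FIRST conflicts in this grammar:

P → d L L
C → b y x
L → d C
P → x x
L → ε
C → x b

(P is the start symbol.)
No FIRST/FIRST conflicts.

A FIRST/FIRST conflict occurs when two productions N → α and N → β for the same non-terminal have FIRST(α) ∩ FIRST(β) ≠ ∅ (with ε ∈ FIRST of a nullable right-hand side, so two nullable alternatives also conflict).

Productions for P:
  P → d L L: FIRST = { 'd' }
  P → x x: FIRST = { 'x' }
Productions for C:
  C → b y x: FIRST = { 'b' }
  C → x b: FIRST = { 'x' }
Productions for L:
  L → d C: FIRST = { 'd' }
  L → ε: FIRST = { ε }

All alternatives of each non-terminal have pairwise disjoint FIRST sets.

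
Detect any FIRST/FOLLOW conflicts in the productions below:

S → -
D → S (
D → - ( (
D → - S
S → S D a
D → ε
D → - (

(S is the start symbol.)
No FIRST/FOLLOW conflicts.

Nullable non-terminals: D.
FIRST sets used below: FIRST(S) = { '-' }

D: nullable alternative(s) D → ε; FOLLOW(D) = { 'a' }
  D → S (: FIRST \ {ε} = { '-' } — disjoint from FOLLOW(D)
  D → - ( (: FIRST \ {ε} = { '-' } — disjoint from FOLLOW(D)
  D → - S: FIRST \ {ε} = { '-' } — disjoint from FOLLOW(D)
  D → ε: FIRST \ {ε} = { } — this is the only nullable alternative, skip
  D → - (: FIRST \ {ε} = { '-' } — disjoint from FOLLOW(D)

S has no nullable alternative, so no FIRST/FOLLOW check is needed there.

No FIRST/FOLLOW conflicts found.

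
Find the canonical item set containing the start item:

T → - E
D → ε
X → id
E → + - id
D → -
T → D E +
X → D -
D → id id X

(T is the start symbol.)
First, augment the grammar with T' → T
I₀ = CLOSURE({ [T' → . T] }):
  [T' → . T] has the dot before T: add [T → . - E], [T → . D E +]
  [T → . D E +] has the dot before D: add [D → .], [D → . -], [D → . id id X]
No further items can be added.

I₀ = { [D → . -], [D → . id id X], [D → .], [T → . - E], [T → . D E +], [T' → . T] }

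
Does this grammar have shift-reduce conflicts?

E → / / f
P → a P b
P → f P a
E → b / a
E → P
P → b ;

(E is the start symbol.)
No shift-reduce conflicts

A shift-reduce conflict occurs when an LR(0) state has both:
  - a complete (reduce) item [A → α .] (dot at the end), and
  - a shift item [B → β . c γ] (dot before a terminal).

Augment with E' → E and build the canonical LR(0) collection (I0 = CLOSURE({[E' → . E]}), then GOTO on every symbol after a dot until no new states appear). It has 17 states:
  I0: { [E → . / / f], [E → . P], [E → . b / a], [E' → . E], [P → . a P b], [P → . b ;], [P → . f P a] }  — shift
  I1: { [E → / . / f] }  — shift
  I2: { [E' → E .] }  — accept
  I3: { [E → P .] }  — reduce
  I4: { [P → . a P b], [P → . b ;], [P → . f P a], [P → a . P b] }  — shift
  I5: { [E → b . / a], [P → b . ;] }  — shift
  I6: { [P → . a P b], [P → . b ;], [P → . f P a], [P → f . P a] }  — shift
  I7: { [P → f P . a] }  — shift
  I8: { [P → b . ;] }  — shift
  I9: { [P → b ; .] }  — reduce
  I10: { [P → f P a .] }  — reduce
  I11: { [E → b / . a] }  — shift
  I12: { [E → b / a .] }  — reduce
  I13: { [P → a P . b] }  — shift
  I14: { [P → a P b .] }  — reduce
  I15: { [E → / / . f] }  — shift
  I16: { [E → / / f .] }  — reduce

No state contains both a complete item and a shift item.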